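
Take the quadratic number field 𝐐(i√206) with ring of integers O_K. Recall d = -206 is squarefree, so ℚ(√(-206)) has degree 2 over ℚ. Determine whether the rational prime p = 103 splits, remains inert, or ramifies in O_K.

p ramifies

d = -206 ≡ 2 (mod 4), so O_K = ℤ[√-206] and disc(K) = 4d = -824.
Ramification test: 103 | -824. The prime 103 ramifies in K.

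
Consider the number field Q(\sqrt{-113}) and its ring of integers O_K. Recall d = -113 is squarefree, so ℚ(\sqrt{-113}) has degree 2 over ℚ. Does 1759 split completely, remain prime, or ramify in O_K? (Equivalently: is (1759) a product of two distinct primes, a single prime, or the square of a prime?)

inert

-113 mod 4 = 3, hence disc K = 4·(-113) = -452 and O_K = ℤ[√-113].
disc(K) = -452 is not divisible by 1759; 1759 is unramified.
Compute (-113/1759) via Euler: 1646^((1759-1)/2) mod 1759 = 1758, so (-113/1759) = -1.
Legendre symbol -1 ⇒ 1759 is inert.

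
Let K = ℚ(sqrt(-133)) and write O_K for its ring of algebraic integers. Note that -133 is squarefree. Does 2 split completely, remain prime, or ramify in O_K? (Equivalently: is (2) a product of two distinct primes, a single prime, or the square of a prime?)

ramified

Since -133 ≢ 1 mod 4, the ring of integers is ℤ[√-133] with discriminant 4·(-133) = -532.
2 divides disc(K) = -532, so 2 ramifies.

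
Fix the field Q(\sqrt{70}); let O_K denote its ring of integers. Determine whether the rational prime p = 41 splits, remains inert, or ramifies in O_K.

d = 70 ≡ 2 (mod 4), so O_K = ℤ[√70] and disc(K) = 4d = 280.
41 ∤ 280, so 41 is unramified.
(70/41) = 29^20 mod 41 = 40, giving Legendre symbol -1.
Legendre symbol -1 ⇒ 41 is inert.

remains prime (inert)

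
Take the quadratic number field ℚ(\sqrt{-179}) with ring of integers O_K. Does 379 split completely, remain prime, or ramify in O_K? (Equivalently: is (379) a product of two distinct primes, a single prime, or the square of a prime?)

d = -179 ≡ 1 (mod 4), so O_K = ℤ[(1+√-179)/2] and disc(K) = d = -179.
379 ∤ -179, so 379 is unramified.
Legendre symbol by Euler's criterion: (-179/379) ≡ (-179)^189 ≡ 378 (mod 379), i.e. (-179/379) = -1.
d is a non-residue mod p, hence 379 remains inert in O_K.

inert — (379) stays prime in O_K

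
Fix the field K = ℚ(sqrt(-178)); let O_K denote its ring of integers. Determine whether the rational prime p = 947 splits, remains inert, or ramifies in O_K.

p splits

-178 mod 4 = 2, hence disc K = 4·(-178) = -712 and O_K = ℤ[√-178].
947 ∤ -712, so 947 is unramified.
(-178/947) = 769^473 mod 947 = 1, giving Legendre symbol 1.
d is a quadratic residue mod p, hence 947 splits in O_K.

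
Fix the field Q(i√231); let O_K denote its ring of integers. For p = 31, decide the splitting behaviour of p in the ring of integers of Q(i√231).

d = -231 ≡ 1 (mod 4), so O_K = ℤ[(1+√-231)/2] and disc(K) = d = -231.
disc(K) = -231 is not divisible by 31; 31 is unramified.
Euler's criterion: (-231)^15 mod 31 = 30. Thus (-231|31) = -1.
d is a non-residue mod p, hence 31 remains inert in O_K.

remains prime (inert)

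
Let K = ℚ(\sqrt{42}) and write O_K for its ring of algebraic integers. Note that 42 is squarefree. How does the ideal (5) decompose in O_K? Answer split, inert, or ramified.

d = 42 ≡ 2 (mod 4), so O_K = ℤ[√42] and disc(K) = 4d = 168.
disc(K) = 168 is not divisible by 5; 5 is unramified.
Compute (42/5) via Euler: 2^((5-1)/2) mod 5 = 4, so (42/5) = -1.
d is a non-residue mod p, hence 5 remains inert in O_K.

5 remains inert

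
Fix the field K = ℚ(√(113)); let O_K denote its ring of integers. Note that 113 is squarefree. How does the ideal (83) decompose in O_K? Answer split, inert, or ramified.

d = 113 ≡ 1 (mod 4), so O_K = ℤ[(1+√113)/2] and disc(K) = d = 113.
Since gcd(83, 113) = 1 the prime 83 does not ramify.
Compute (113/83) via Euler: 30^((83-1)/2) mod 83 = 1, so (113/83) = 1.
(113/83) = 1, so 83 splits.

p splits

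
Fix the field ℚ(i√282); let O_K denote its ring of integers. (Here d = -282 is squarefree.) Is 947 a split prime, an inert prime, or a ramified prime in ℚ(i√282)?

d = -282 ≡ 2 (mod 4), so O_K = ℤ[√-282] and disc(K) = 4d = -1128.
disc(K) = -1128 is not divisible by 947; 947 is unramified.
Legendre symbol by Euler's criterion: (-282/947) ≡ (-282)^473 ≡ 946 (mod 947), i.e. (-282/947) = -1.
(-282/947) = -1, so 947 is inert.

inert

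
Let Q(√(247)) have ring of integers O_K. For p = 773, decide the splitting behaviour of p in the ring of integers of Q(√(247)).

p splits

Since 247 ≢ 1 mod 4, the ring of integers is ℤ[√247] with discriminant 4·247 = 988.
Since gcd(773, 988) = 1 the prime 773 does not ramify.
(247/773) = 247^386 mod 773 = 1, giving Legendre symbol 1.
(247/773) = 1, so 773 splits.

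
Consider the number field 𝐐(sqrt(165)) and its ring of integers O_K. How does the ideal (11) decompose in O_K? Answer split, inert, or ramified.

165 mod 4 = 1, hence disc K = 165 and O_K = ℤ[(1+√165)/2].
Ramification test: 11 | 165. The prime 11 ramifies in K.

11 is ramified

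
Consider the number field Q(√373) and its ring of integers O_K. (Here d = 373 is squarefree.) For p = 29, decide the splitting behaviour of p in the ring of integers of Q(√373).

Since 373 ≡ 1 mod 4, the ring of integers is ℤ[(1+√373)/2] with discriminant 373.
disc(K) = 373 is not divisible by 29; 29 is unramified.
Euler's criterion: 373^14 mod 29 = 1. Thus (373|29) = 1.
Legendre symbol 1 ⇒ 29 is split.

splits completely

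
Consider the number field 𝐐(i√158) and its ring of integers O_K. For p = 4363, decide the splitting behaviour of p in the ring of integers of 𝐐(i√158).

-158 mod 4 = 2, hence disc K = 4·(-158) = -632 and O_K = ℤ[√-158].
disc(K) = -632 is not divisible by 4363; 4363 is unramified.
Legendre symbol by Euler's criterion: (-158/4363) ≡ (-158)^2181 ≡ 4362 (mod 4363), i.e. (-158/4363) = -1.
d is a non-residue mod p, hence 4363 remains inert in O_K.

inert — (4363) stays prime in O_K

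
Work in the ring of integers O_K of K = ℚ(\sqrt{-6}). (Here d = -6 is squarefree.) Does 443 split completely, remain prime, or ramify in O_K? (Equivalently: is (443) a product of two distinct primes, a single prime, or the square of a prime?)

splits completely

d = -6 ≡ 2 (mod 4), so O_K = ℤ[√-6] and disc(K) = 4d = -24.
disc(K) = -24 is not divisible by 443; 443 is unramified.
Legendre symbol by Euler's criterion: (-6/443) ≡ (-6)^221 ≡ 1 (mod 443), i.e. (-6/443) = 1.
Legendre symbol 1 ⇒ 443 is split.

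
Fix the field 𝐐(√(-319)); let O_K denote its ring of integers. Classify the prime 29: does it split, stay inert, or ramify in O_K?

29 is ramified

d = -319 ≡ 1 (mod 4), so O_K = ℤ[(1+√-319)/2] and disc(K) = d = -319.
disc(K) = -319 = 29·(-11), so p = 29 is ramified.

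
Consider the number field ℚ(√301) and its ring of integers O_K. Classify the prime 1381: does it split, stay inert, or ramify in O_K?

inert — (1381) stays prime in O_K

Since 301 ≡ 1 mod 4, the ring of integers is ℤ[(1+√301)/2] with discriminant 301.
1381 ∤ 301, so 1381 is unramified.
(301/1381) = 301^690 mod 1381 = 1380, giving Legendre symbol -1.
d is a non-residue mod p, hence 1381 remains inert in O_K.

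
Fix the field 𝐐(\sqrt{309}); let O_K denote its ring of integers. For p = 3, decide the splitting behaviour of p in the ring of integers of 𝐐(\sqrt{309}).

p ramifies

Since 309 ≡ 1 mod 4, the ring of integers is ℤ[(1+√309)/2] with discriminant 309.
3 divides disc(K) = 309, so 3 ramifies.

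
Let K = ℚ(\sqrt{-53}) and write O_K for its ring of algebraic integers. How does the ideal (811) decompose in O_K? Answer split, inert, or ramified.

d = -53 ≡ 3 (mod 4), so O_K = ℤ[√-53] and disc(K) = 4d = -212.
disc(K) = -212 is not divisible by 811; 811 is unramified.
Legendre symbol by Euler's criterion: (-53/811) ≡ (-53)^405 ≡ 810 (mod 811), i.e. (-53/811) = -1.
(-53/811) = -1, so 811 is inert.

inert — (811) stays prime in O_K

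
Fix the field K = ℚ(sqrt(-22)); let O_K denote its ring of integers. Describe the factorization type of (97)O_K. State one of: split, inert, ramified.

p splits

d = -22 ≡ 2 (mod 4), so O_K = ℤ[√-22] and disc(K) = 4d = -88.
Since gcd(97, -88) = 1 the prime 97 does not ramify.
Compute (-22/97) via Euler: 75^((97-1)/2) mod 97 = 1, so (-22/97) = 1.
d is a quadratic residue mod p, hence 97 splits in O_K.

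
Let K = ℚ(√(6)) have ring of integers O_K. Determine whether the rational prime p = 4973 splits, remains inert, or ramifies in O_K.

Since 6 ≢ 1 mod 4, the ring of integers is ℤ[√6] with discriminant 4·6 = 24.
disc(K) = 24 is not divisible by 4973; 4973 is unramified.
Legendre symbol by Euler's criterion: (6/4973) ≡ 6^2486 ≡ 1 (mod 4973), i.e. (6/4973) = 1.
Legendre symbol 1 ⇒ 4973 is split.

splits completely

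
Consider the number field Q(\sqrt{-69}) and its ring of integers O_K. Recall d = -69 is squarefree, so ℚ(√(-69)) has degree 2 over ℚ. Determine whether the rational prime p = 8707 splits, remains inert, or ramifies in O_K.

remains prime (inert)

d = -69 ≡ 3 (mod 4), so O_K = ℤ[√-69] and disc(K) = 4d = -276.
Since gcd(8707, -276) = 1 the prime 8707 does not ramify.
(-69/8707) = 8638^4353 mod 8707 = 8706, giving Legendre symbol -1.
(-69/8707) = -1, so 8707 is inert.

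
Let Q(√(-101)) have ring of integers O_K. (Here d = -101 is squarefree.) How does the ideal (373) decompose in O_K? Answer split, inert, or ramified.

split — (373) = 𝔭₁𝔭₂ with 𝔭₁ ≠ 𝔭₂

-101 mod 4 = 3, hence disc K = 4·(-101) = -404 and O_K = ℤ[√-101].
373 ∤ -404, so 373 is unramified.
Euler's criterion: (-101)^186 mod 373 = 1. Thus (-101|373) = 1.
d is a quadratic residue mod p, hence 373 splits in O_K.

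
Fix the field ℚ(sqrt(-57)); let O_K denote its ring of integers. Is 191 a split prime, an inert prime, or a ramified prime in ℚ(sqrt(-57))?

191 splits in O_K

d = -57 ≡ 3 (mod 4), so O_K = ℤ[√-57] and disc(K) = 4d = -228.
disc(K) = -228 is not divisible by 191; 191 is unramified.
Euler's criterion: (-57)^95 mod 191 = 1. Thus (-57|191) = 1.
Legendre symbol 1 ⇒ 191 is split.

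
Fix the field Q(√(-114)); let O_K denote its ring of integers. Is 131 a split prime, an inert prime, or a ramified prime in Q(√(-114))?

131 remains inert

d = -114 ≡ 2 (mod 4), so O_K = ℤ[√-114] and disc(K) = 4d = -456.
Since gcd(131, -456) = 1 the prime 131 does not ramify.
(-114/131) = 17^65 mod 131 = 130, giving Legendre symbol -1.
d is a non-residue mod p, hence 131 remains inert in O_K.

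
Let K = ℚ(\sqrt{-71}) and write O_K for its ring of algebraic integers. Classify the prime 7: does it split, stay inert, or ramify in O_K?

-71 mod 4 = 1, hence disc K = -71 and O_K = ℤ[(1+√-71)/2].
Since gcd(7, -71) = 1 the prime 7 does not ramify.
Euler's criterion: (-71)^3 mod 7 = 6. Thus (-71|7) = -1.
d is a non-residue mod p, hence 7 remains inert in O_K.

p is inert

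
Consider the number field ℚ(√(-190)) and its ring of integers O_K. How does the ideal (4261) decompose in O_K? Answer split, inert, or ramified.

Since -190 ≢ 1 mod 4, the ring of integers is ℤ[√-190] with discriminant 4·(-190) = -760.
disc(K) = -760 is not divisible by 4261; 4261 is unramified.
Euler's criterion: (-190)^2130 mod 4261 = 4260. Thus (-190|4261) = -1.
d is a non-residue mod p, hence 4261 remains inert in O_K.

p is inert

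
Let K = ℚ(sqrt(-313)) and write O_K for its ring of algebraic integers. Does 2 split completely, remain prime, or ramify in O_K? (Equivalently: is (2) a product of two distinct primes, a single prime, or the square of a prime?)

2 is ramified

Since -313 ≢ 1 mod 4, the ring of integers is ℤ[√-313] with discriminant 4·(-313) = -1252.
2 divides disc(K) = -1252, so 2 ramifies.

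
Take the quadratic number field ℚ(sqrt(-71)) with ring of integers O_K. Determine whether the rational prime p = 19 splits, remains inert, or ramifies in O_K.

split

Since -71 ≡ 1 mod 4, the ring of integers is ℤ[(1+√-71)/2] with discriminant -71.
19 ∤ -71, so 19 is unramified.
Legendre symbol by Euler's criterion: (-71/19) ≡ (-71)^9 ≡ 1 (mod 19), i.e. (-71/19) = 1.
(-71/19) = 1, so 19 splits.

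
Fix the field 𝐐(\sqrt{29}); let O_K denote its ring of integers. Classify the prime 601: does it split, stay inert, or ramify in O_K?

Since 29 ≡ 1 mod 4, the ring of integers is ℤ[(1+√29)/2] with discriminant 29.
Since gcd(601, 29) = 1 the prime 601 does not ramify.
Euler's criterion: 29^300 mod 601 = 600. Thus (29|601) = -1.
d is a non-residue mod p, hence 601 remains inert in O_K.

601 remains inert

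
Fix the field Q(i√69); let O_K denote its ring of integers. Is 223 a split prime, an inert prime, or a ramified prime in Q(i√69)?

inert — (223) stays prime in O_K

-69 mod 4 = 3, hence disc K = 4·(-69) = -276 and O_K = ℤ[√-69].
Since gcd(223, -276) = 1 the prime 223 does not ramify.
Euler's criterion: (-69)^111 mod 223 = 222. Thus (-69|223) = -1.
Legendre symbol -1 ⇒ 223 is inert.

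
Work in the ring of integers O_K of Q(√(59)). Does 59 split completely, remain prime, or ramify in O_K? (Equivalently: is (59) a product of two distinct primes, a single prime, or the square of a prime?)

p ramifies

d = 59 ≡ 3 (mod 4), so O_K = ℤ[√59] and disc(K) = 4d = 236.
Ramification test: 59 | 236. The prime 59 ramifies in K.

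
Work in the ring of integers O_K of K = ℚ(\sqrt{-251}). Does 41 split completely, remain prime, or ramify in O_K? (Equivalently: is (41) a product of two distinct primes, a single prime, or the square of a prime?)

-251 mod 4 = 1, hence disc K = -251 and O_K = ℤ[(1+√-251)/2].
disc(K) = -251 is not divisible by 41; 41 is unramified.
Compute (-251/41) via Euler: 36^((41-1)/2) mod 41 = 1, so (-251/41) = 1.
(-251/41) = 1, so 41 splits.

split — (41) = 𝔭₁𝔭₂ with 𝔭₁ ≠ 𝔭₂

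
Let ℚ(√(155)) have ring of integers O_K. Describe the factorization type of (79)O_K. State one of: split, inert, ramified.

p splits

155 mod 4 = 3, hence disc K = 4·155 = 620 and O_K = ℤ[√155].
Since gcd(79, 620) = 1 the prime 79 does not ramify.
Legendre symbol by Euler's criterion: (155/79) ≡ 155^39 ≡ 1 (mod 79), i.e. (155/79) = 1.
Legendre symbol 1 ⇒ 79 is split.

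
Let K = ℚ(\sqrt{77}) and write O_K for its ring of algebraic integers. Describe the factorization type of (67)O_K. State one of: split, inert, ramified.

split — (67) = 𝔭₁𝔭₂ with 𝔭₁ ≠ 𝔭₂

d = 77 ≡ 1 (mod 4), so O_K = ℤ[(1+√77)/2] and disc(K) = d = 77.
disc(K) = 77 is not divisible by 67; 67 is unramified.
Euler's criterion: 77^33 mod 67 = 1. Thus (77|67) = 1.
d is a quadratic residue mod p, hence 67 splits in O_K.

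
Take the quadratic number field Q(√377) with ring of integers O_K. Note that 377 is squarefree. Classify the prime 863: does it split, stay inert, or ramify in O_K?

Since 377 ≡ 1 mod 4, the ring of integers is ℤ[(1+√377)/2] with discriminant 377.
disc(K) = 377 is not divisible by 863; 863 is unramified.
Legendre symbol by Euler's criterion: (377/863) ≡ 377^431 ≡ 862 (mod 863), i.e. (377/863) = -1.
d is a non-residue mod p, hence 863 remains inert in O_K.

remains prime (inert)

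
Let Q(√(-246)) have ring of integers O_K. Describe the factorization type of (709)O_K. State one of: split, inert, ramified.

split

Since -246 ≢ 1 mod 4, the ring of integers is ℤ[√-246] with discriminant 4·(-246) = -984.
709 ∤ -984, so 709 is unramified.
(-246/709) = 463^354 mod 709 = 1, giving Legendre symbol 1.
Legendre symbol 1 ⇒ 709 is split.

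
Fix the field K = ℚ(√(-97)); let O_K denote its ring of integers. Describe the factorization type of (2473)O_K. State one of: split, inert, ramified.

splits completely

Since -97 ≢ 1 mod 4, the ring of integers is ℤ[√-97] with discriminant 4·(-97) = -388.
Since gcd(2473, -388) = 1 the prime 2473 does not ramify.
Euler's criterion: (-97)^1236 mod 2473 = 1. Thus (-97|2473) = 1.
d is a quadratic residue mod p, hence 2473 splits in O_K.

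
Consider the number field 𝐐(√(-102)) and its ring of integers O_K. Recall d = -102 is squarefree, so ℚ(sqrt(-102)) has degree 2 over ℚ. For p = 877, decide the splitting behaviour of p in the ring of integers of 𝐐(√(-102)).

p splits

Since -102 ≢ 1 mod 4, the ring of integers is ℤ[√-102] with discriminant 4·(-102) = -408.
Since gcd(877, -408) = 1 the prime 877 does not ramify.
Euler's criterion: (-102)^438 mod 877 = 1. Thus (-102|877) = 1.
(-102/877) = 1, so 877 splits.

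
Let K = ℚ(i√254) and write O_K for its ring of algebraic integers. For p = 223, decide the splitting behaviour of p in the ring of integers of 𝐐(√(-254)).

Since -254 ≢ 1 mod 4, the ring of integers is ℤ[√-254] with discriminant 4·(-254) = -1016.
Since gcd(223, -1016) = 1 the prime 223 does not ramify.
(-254/223) = 192^111 mod 223 = 222, giving Legendre symbol -1.
(-254/223) = -1, so 223 is inert.

p is inert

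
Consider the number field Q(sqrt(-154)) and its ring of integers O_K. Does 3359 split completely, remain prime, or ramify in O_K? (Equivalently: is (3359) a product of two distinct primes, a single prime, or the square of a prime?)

-154 mod 4 = 2, hence disc K = 4·(-154) = -616 and O_K = ℤ[√-154].
3359 ∤ -616, so 3359 is unramified.
Legendre symbol by Euler's criterion: (-154/3359) ≡ (-154)^1679 ≡ 1 (mod 3359), i.e. (-154/3359) = 1.
Legendre symbol 1 ⇒ 3359 is split.

p splits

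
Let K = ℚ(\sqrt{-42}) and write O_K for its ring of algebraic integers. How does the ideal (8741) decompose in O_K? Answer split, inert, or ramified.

remains prime (inert)

Since -42 ≢ 1 mod 4, the ring of integers is ℤ[√-42] with discriminant 4·(-42) = -168.
disc(K) = -168 is not divisible by 8741; 8741 is unramified.
(-42/8741) = 8699^4370 mod 8741 = 8740, giving Legendre symbol -1.
d is a non-residue mod p, hence 8741 remains inert in O_K.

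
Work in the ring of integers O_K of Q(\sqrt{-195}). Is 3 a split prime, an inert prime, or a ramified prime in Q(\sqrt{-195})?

ramified

Since -195 ≡ 1 mod 4, the ring of integers is ℤ[(1+√-195)/2] with discriminant -195.
Ramification test: 3 | -195. The prime 3 ramifies in K.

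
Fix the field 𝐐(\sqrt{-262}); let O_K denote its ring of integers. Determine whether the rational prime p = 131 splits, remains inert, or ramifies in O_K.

d = -262 ≡ 2 (mod 4), so O_K = ℤ[√-262] and disc(K) = 4d = -1048.
Ramification test: 131 | -1048. The prime 131 ramifies in K.

p ramifies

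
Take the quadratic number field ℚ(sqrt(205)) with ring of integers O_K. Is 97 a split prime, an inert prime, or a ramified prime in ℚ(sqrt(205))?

205 mod 4 = 1, hence disc K = 205 and O_K = ℤ[(1+√205)/2].
Since gcd(97, 205) = 1 the prime 97 does not ramify.
Legendre symbol by Euler's criterion: (205/97) ≡ 205^48 ≡ 1 (mod 97), i.e. (205/97) = 1.
Legendre symbol 1 ⇒ 97 is split.

97 splits in O_K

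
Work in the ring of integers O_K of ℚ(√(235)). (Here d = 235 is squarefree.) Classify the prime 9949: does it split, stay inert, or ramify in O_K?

split

Since 235 ≢ 1 mod 4, the ring of integers is ℤ[√235] with discriminant 4·235 = 940.
9949 ∤ 940, so 9949 is unramified.
(235/9949) = 235^4974 mod 9949 = 1, giving Legendre symbol 1.
Legendre symbol 1 ⇒ 9949 is split.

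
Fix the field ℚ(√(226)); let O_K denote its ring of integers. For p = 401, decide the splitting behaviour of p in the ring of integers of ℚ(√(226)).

226 mod 4 = 2, hence disc K = 4·226 = 904 and O_K = ℤ[√226].
401 ∤ 904, so 401 is unramified.
Compute (226/401) via Euler: 226^((401-1)/2) mod 401 = 1, so (226/401) = 1.
(226/401) = 1, so 401 splits.

p splits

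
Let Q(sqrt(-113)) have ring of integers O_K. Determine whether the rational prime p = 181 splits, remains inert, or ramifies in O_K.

p is inert

-113 mod 4 = 3, hence disc K = 4·(-113) = -452 and O_K = ℤ[√-113].
Since gcd(181, -452) = 1 the prime 181 does not ramify.
Compute (-113/181) via Euler: 68^((181-1)/2) mod 181 = 180, so (-113/181) = -1.
(-113/181) = -1, so 181 is inert.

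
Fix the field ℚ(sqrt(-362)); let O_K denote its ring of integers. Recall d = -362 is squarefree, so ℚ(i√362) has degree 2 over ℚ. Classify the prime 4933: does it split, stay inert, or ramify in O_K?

Since -362 ≢ 1 mod 4, the ring of integers is ℤ[√-362] with discriminant 4·(-362) = -1448.
4933 ∤ -1448, so 4933 is unramified.
Euler's criterion: (-362)^2466 mod 4933 = 4932. Thus (-362|4933) = -1.
Legendre symbol -1 ⇒ 4933 is inert.

inert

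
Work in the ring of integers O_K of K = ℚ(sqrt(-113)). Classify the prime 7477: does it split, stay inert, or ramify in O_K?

7477 remains inert

-113 mod 4 = 3, hence disc K = 4·(-113) = -452 and O_K = ℤ[√-113].
disc(K) = -452 is not divisible by 7477; 7477 is unramified.
(-113/7477) = 7364^3738 mod 7477 = 7476, giving Legendre symbol -1.
d is a non-residue mod p, hence 7477 remains inert in O_K.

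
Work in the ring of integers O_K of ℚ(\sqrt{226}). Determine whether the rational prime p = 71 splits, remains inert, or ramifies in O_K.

Since 226 ≢ 1 mod 4, the ring of integers is ℤ[√226] with discriminant 4·226 = 904.
Since gcd(71, 904) = 1 the prime 71 does not ramify.
Compute (226/71) via Euler: 13^((71-1)/2) mod 71 = 70, so (226/71) = -1.
(226/71) = -1, so 71 is inert.

remains prime (inert)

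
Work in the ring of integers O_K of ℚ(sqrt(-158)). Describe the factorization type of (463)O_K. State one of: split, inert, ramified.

remains prime (inert)

-158 mod 4 = 2, hence disc K = 4·(-158) = -632 and O_K = ℤ[√-158].
disc(K) = -632 is not divisible by 463; 463 is unramified.
(-158/463) = 305^231 mod 463 = 462, giving Legendre symbol -1.
Legendre symbol -1 ⇒ 463 is inert.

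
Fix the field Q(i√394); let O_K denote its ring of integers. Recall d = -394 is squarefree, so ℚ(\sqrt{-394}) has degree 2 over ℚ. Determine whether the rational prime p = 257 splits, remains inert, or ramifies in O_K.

split — (257) = 𝔭₁𝔭₂ with 𝔭₁ ≠ 𝔭₂

-394 mod 4 = 2, hence disc K = 4·(-394) = -1576 and O_K = ℤ[√-394].
disc(K) = -1576 is not divisible by 257; 257 is unramified.
(-394/257) = 120^128 mod 257 = 1, giving Legendre symbol 1.
Legendre symbol 1 ⇒ 257 is split.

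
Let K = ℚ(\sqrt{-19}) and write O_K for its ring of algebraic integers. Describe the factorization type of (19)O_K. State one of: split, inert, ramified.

d = -19 ≡ 1 (mod 4), so O_K = ℤ[(1+√-19)/2] and disc(K) = d = -19.
19 divides disc(K) = -19, so 19 ramifies.

ramifies in O_K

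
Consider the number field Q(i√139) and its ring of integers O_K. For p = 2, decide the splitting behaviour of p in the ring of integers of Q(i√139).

remains prime (inert)

d = -139 ≡ 1 (mod 4), so O_K = ℤ[(1+√-139)/2] and disc(K) = d = -139.
2 ∤ -139, so 2 is unramified.
Checking d mod 8: -139 ≡ 5. Hence 2 is inert in O_K.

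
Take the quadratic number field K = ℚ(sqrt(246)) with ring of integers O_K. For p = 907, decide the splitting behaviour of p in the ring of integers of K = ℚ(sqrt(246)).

d = 246 ≡ 2 (mod 4), so O_K = ℤ[√246] and disc(K) = 4d = 984.
Since gcd(907, 984) = 1 the prime 907 does not ramify.
Legendre symbol by Euler's criterion: (246/907) ≡ 246^453 ≡ 1 (mod 907), i.e. (246/907) = 1.
(246/907) = 1, so 907 splits.

split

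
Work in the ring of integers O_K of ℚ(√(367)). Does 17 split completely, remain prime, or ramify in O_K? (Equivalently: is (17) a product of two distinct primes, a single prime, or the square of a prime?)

inert — (17) stays prime in O_K

Since 367 ≢ 1 mod 4, the ring of integers is ℤ[√367] with discriminant 4·367 = 1468.
17 ∤ 1468, so 17 is unramified.
Legendre symbol by Euler's criterion: (367/17) ≡ 367^8 ≡ 16 (mod 17), i.e. (367/17) = -1.
d is a non-residue mod p, hence 17 remains inert in O_K.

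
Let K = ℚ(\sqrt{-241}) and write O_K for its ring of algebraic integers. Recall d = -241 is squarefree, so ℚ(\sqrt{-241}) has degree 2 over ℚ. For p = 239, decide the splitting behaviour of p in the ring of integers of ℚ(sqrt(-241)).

inert

Since -241 ≢ 1 mod 4, the ring of integers is ℤ[√-241] with discriminant 4·(-241) = -964.
239 ∤ -964, so 239 is unramified.
(-241/239) = 237^119 mod 239 = 238, giving Legendre symbol -1.
(-241/239) = -1, so 239 is inert.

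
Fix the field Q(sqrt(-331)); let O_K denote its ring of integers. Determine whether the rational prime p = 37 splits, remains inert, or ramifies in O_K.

37 remains inert

Since -331 ≡ 1 mod 4, the ring of integers is ℤ[(1+√-331)/2] with discriminant -331.
Since gcd(37, -331) = 1 the prime 37 does not ramify.
Legendre symbol by Euler's criterion: (-331/37) ≡ (-331)^18 ≡ 36 (mod 37), i.e. (-331/37) = -1.
(-331/37) = -1, so 37 is inert.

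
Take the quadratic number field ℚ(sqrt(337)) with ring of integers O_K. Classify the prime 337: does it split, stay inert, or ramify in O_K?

337 mod 4 = 1, hence disc K = 337 and O_K = ℤ[(1+√337)/2].
Ramification test: 337 | 337. The prime 337 ramifies in K.

ramified — (337) = 𝔭²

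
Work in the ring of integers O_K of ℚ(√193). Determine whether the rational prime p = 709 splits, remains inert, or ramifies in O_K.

Since 193 ≡ 1 mod 4, the ring of integers is ℤ[(1+√193)/2] with discriminant 193.
Since gcd(709, 193) = 1 the prime 709 does not ramify.
(193/709) = 193^354 mod 709 = 1, giving Legendre symbol 1.
d is a quadratic residue mod p, hence 709 splits in O_K.

splits completely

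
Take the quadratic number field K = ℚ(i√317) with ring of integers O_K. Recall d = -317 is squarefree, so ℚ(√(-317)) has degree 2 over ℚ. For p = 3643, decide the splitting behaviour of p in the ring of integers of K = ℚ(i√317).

-317 mod 4 = 3, hence disc K = 4·(-317) = -1268 and O_K = ℤ[√-317].
disc(K) = -1268 is not divisible by 3643; 3643 is unramified.
Compute (-317/3643) via Euler: 3326^((3643-1)/2) mod 3643 = 3642, so (-317/3643) = -1.
(-317/3643) = -1, so 3643 is inert.

3643 remains inert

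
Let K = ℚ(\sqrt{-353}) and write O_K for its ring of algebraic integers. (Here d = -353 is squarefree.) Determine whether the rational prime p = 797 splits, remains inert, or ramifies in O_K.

Since -353 ≢ 1 mod 4, the ring of integers is ℤ[√-353] with discriminant 4·(-353) = -1412.
Since gcd(797, -1412) = 1 the prime 797 does not ramify.
Compute (-353/797) via Euler: 444^((797-1)/2) mod 797 = 1, so (-353/797) = 1.
(-353/797) = 1, so 797 splits.

797 splits in O_K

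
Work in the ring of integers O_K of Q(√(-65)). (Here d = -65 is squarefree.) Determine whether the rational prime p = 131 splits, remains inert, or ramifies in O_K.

131 remains inert

d = -65 ≡ 3 (mod 4), so O_K = ℤ[√-65] and disc(K) = 4d = -260.
131 ∤ -260, so 131 is unramified.
Legendre symbol by Euler's criterion: (-65/131) ≡ (-65)^65 ≡ 130 (mod 131), i.e. (-65/131) = -1.
(-65/131) = -1, so 131 is inert.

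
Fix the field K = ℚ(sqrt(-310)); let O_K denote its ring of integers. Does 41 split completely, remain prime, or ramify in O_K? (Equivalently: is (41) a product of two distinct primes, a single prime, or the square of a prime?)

d = -310 ≡ 2 (mod 4), so O_K = ℤ[√-310] and disc(K) = 4d = -1240.
41 ∤ -1240, so 41 is unramified.
Euler's criterion: (-310)^20 mod 41 = 1. Thus (-310|41) = 1.
d is a quadratic residue mod p, hence 41 splits in O_K.

splits completely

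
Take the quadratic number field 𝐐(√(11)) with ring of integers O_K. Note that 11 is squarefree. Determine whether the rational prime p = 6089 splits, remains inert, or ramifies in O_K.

d = 11 ≡ 3 (mod 4), so O_K = ℤ[√11] and disc(K) = 4d = 44.
6089 ∤ 44, so 6089 is unramified.
(11/6089) = 11^3044 mod 6089 = 6088, giving Legendre symbol -1.
d is a non-residue mod p, hence 6089 remains inert in O_K.

6089 remains inert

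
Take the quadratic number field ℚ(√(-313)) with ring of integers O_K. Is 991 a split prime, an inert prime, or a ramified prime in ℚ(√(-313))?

Since -313 ≢ 1 mod 4, the ring of integers is ℤ[√-313] with discriminant 4·(-313) = -1252.
disc(K) = -1252 is not divisible by 991; 991 is unramified.
(-313/991) = 678^495 mod 991 = 990, giving Legendre symbol -1.
(-313/991) = -1, so 991 is inert.

991 remains inert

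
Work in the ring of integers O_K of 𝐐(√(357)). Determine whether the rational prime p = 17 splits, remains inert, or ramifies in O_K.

d = 357 ≡ 1 (mod 4), so O_K = ℤ[(1+√357)/2] and disc(K) = d = 357.
Ramification test: 17 | 357. The prime 17 ramifies in K.

ramifies in O_K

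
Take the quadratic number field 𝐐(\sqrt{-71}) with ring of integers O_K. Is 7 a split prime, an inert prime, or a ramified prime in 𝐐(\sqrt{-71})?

-71 mod 4 = 1, hence disc K = -71 and O_K = ℤ[(1+√-71)/2].
disc(K) = -71 is not divisible by 7; 7 is unramified.
Euler's criterion: (-71)^3 mod 7 = 6. Thus (-71|7) = -1.
(-71/7) = -1, so 7 is inert.

7 remains inert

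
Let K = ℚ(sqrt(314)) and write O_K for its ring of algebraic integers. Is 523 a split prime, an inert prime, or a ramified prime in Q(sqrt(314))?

inert — (523) stays prime in O_K

314 mod 4 = 2, hence disc K = 4·314 = 1256 and O_K = ℤ[√314].
disc(K) = 1256 is not divisible by 523; 523 is unramified.
(314/523) = 314^261 mod 523 = 522, giving Legendre symbol -1.
(314/523) = -1, so 523 is inert.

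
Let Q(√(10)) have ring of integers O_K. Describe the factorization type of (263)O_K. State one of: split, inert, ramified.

Since 10 ≢ 1 mod 4, the ring of integers is ℤ[√10] with discriminant 4·10 = 40.
263 ∤ 40, so 263 is unramified.
Legendre symbol by Euler's criterion: (10/263) ≡ 10^131 ≡ 262 (mod 263), i.e. (10/263) = -1.
Legendre symbol -1 ⇒ 263 is inert.

inert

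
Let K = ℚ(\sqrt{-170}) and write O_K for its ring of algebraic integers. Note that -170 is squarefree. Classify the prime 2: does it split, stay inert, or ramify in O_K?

Since -170 ≢ 1 mod 4, the ring of integers is ℤ[√-170] with discriminant 4·(-170) = -680.
2 divides disc(K) = -680, so 2 ramifies.

ramified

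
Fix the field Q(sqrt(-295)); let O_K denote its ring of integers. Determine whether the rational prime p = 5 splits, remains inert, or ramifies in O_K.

ramified — (5) = 𝔭²

Since -295 ≡ 1 mod 4, the ring of integers is ℤ[(1+√-295)/2] with discriminant -295.
Ramification test: 5 | -295. The prime 5 ramifies in K.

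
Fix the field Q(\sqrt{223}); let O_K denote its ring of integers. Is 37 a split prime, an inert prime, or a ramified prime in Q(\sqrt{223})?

37 splits in O_K

223 mod 4 = 3, hence disc K = 4·223 = 892 and O_K = ℤ[√223].
37 ∤ 892, so 37 is unramified.
Euler's criterion: 223^18 mod 37 = 1. Thus (223|37) = 1.
(223/37) = 1, so 37 splits.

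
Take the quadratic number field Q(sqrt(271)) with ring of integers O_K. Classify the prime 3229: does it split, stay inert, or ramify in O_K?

d = 271 ≡ 3 (mod 4), so O_K = ℤ[√271] and disc(K) = 4d = 1084.
disc(K) = 1084 is not divisible by 3229; 3229 is unramified.
(271/3229) = 271^1614 mod 3229 = 1, giving Legendre symbol 1.
d is a quadratic residue mod p, hence 3229 splits in O_K.

p splits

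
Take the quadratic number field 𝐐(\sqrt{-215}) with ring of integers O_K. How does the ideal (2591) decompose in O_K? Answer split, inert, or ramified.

2591 splits in O_K

Since -215 ≡ 1 mod 4, the ring of integers is ℤ[(1+√-215)/2] with discriminant -215.
2591 ∤ -215, so 2591 is unramified.
Legendre symbol by Euler's criterion: (-215/2591) ≡ (-215)^1295 ≡ 1 (mod 2591), i.e. (-215/2591) = 1.
Legendre symbol 1 ⇒ 2591 is split.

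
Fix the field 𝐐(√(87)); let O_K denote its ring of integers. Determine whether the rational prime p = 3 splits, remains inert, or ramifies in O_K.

ramified — (3) = 𝔭²

87 mod 4 = 3, hence disc K = 4·87 = 348 and O_K = ℤ[√87].
3 divides disc(K) = 348, so 3 ramifies.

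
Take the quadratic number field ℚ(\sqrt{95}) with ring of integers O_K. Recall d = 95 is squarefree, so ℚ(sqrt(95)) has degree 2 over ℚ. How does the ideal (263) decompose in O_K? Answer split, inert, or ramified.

95 mod 4 = 3, hence disc K = 4·95 = 380 and O_K = ℤ[√95].
263 ∤ 380, so 263 is unramified.
Legendre symbol by Euler's criterion: (95/263) ≡ 95^131 ≡ 1 (mod 263), i.e. (95/263) = 1.
(95/263) = 1, so 263 splits.

split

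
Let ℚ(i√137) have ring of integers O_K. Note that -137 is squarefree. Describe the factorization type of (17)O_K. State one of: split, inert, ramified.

p splits

d = -137 ≡ 3 (mod 4), so O_K = ℤ[√-137] and disc(K) = 4d = -548.
Since gcd(17, -548) = 1 the prime 17 does not ramify.
Legendre symbol by Euler's criterion: (-137/17) ≡ (-137)^8 ≡ 1 (mod 17), i.e. (-137/17) = 1.
(-137/17) = 1, so 17 splits.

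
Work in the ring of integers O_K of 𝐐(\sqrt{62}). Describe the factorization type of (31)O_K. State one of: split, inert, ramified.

p ramifies

Since 62 ≢ 1 mod 4, the ring of integers is ℤ[√62] with discriminant 4·62 = 248.
31 divides disc(K) = 248, so 31 ramifies.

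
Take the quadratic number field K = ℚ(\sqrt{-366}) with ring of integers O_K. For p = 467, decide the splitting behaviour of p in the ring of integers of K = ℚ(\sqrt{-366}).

-366 mod 4 = 2, hence disc K = 4·(-366) = -1464 and O_K = ℤ[√-366].
Since gcd(467, -1464) = 1 the prime 467 does not ramify.
(-366/467) = 101^233 mod 467 = 466, giving Legendre symbol -1.
Legendre symbol -1 ⇒ 467 is inert.

inert — (467) stays prime in O_K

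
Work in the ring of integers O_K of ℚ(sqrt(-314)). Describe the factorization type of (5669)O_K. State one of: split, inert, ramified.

5669 remains inert

d = -314 ≡ 2 (mod 4), so O_K = ℤ[√-314] and disc(K) = 4d = -1256.
Since gcd(5669, -1256) = 1 the prime 5669 does not ramify.
Legendre symbol by Euler's criterion: (-314/5669) ≡ (-314)^2834 ≡ 5668 (mod 5669), i.e. (-314/5669) = -1.
d is a non-residue mod p, hence 5669 remains inert in O_K.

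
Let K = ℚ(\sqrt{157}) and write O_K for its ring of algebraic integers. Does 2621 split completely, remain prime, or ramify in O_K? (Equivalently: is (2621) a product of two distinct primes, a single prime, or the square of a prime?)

Since 157 ≡ 1 mod 4, the ring of integers is ℤ[(1+√157)/2] with discriminant 157.
2621 ∤ 157, so 2621 is unramified.
Compute (157/2621) via Euler: 157^((2621-1)/2) mod 2621 = 1, so (157/2621) = 1.
Legendre symbol 1 ⇒ 2621 is split.

2621 splits in O_K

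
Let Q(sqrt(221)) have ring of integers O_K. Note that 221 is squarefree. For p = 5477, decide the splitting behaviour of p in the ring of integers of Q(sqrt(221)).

Since 221 ≡ 1 mod 4, the ring of integers is ℤ[(1+√221)/2] with discriminant 221.
Since gcd(5477, 221) = 1 the prime 5477 does not ramify.
(221/5477) = 221^2738 mod 5477 = 5476, giving Legendre symbol -1.
Legendre symbol -1 ⇒ 5477 is inert.

inert — (5477) stays prime in O_K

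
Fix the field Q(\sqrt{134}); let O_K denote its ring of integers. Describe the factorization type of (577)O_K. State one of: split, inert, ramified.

inert — (577) stays prime in O_K

134 mod 4 = 2, hence disc K = 4·134 = 536 and O_K = ℤ[√134].
disc(K) = 536 is not divisible by 577; 577 is unramified.
Legendre symbol by Euler's criterion: (134/577) ≡ 134^288 ≡ 576 (mod 577), i.e. (134/577) = -1.
Legendre symbol -1 ⇒ 577 is inert.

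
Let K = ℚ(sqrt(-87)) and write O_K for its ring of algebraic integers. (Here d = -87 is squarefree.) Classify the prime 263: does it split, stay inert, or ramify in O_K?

Since -87 ≡ 1 mod 4, the ring of integers is ℤ[(1+√-87)/2] with discriminant -87.
263 ∤ -87, so 263 is unramified.
Compute (-87/263) via Euler: 176^((263-1)/2) mod 263 = 1, so (-87/263) = 1.
Legendre symbol 1 ⇒ 263 is split.

split — (263) = 𝔭₁𝔭₂ with 𝔭₁ ≠ 𝔭₂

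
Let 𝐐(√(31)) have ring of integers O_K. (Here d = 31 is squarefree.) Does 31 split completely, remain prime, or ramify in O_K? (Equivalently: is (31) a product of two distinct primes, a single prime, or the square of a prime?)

d = 31 ≡ 3 (mod 4), so O_K = ℤ[√31] and disc(K) = 4d = 124.
Ramification test: 31 | 124. The prime 31 ramifies in K.

ramified — (31) = 𝔭²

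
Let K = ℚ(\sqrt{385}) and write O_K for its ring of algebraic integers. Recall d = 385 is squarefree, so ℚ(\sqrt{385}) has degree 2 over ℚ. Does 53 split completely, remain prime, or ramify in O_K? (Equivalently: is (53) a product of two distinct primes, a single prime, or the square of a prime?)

d = 385 ≡ 1 (mod 4), so O_K = ℤ[(1+√385)/2] and disc(K) = d = 385.
Since gcd(53, 385) = 1 the prime 53 does not ramify.
Legendre symbol by Euler's criterion: (385/53) ≡ 385^26 ≡ 52 (mod 53), i.e. (385/53) = -1.
d is a non-residue mod p, hence 53 remains inert in O_K.

remains prime (inert)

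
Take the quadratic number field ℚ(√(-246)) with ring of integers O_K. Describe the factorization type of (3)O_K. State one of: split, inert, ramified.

3 is ramified

Since -246 ≢ 1 mod 4, the ring of integers is ℤ[√-246] with discriminant 4·(-246) = -984.
Ramification test: 3 | -984. The prime 3 ramifies in K.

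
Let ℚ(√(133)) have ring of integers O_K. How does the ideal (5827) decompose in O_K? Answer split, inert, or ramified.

split — (5827) = 𝔭₁𝔭₂ with 𝔭₁ ≠ 𝔭₂

133 mod 4 = 1, hence disc K = 133 and O_K = ℤ[(1+√133)/2].
disc(K) = 133 is not divisible by 5827; 5827 is unramified.
(133/5827) = 133^2913 mod 5827 = 1, giving Legendre symbol 1.
(133/5827) = 1, so 5827 splits.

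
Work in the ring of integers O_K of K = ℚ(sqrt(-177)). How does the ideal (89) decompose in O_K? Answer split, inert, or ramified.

splits completely

Since -177 ≢ 1 mod 4, the ring of integers is ℤ[√-177] with discriminant 4·(-177) = -708.
Since gcd(89, -708) = 1 the prime 89 does not ramify.
Legendre symbol by Euler's criterion: (-177/89) ≡ (-177)^44 ≡ 1 (mod 89), i.e. (-177/89) = 1.
(-177/89) = 1, so 89 splits.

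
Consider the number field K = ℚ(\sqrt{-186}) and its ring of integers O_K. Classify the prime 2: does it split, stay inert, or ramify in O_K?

ramified — (2) = 𝔭²

d = -186 ≡ 2 (mod 4), so O_K = ℤ[√-186] and disc(K) = 4d = -744.
disc(K) = -744 = 2·(-372), so p = 2 is ramified.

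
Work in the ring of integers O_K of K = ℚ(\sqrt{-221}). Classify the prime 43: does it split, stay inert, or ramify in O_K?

inert

d = -221 ≡ 3 (mod 4), so O_K = ℤ[√-221] and disc(K) = 4d = -884.
disc(K) = -884 is not divisible by 43; 43 is unramified.
Euler's criterion: (-221)^21 mod 43 = 42. Thus (-221|43) = -1.
(-221/43) = -1, so 43 is inert.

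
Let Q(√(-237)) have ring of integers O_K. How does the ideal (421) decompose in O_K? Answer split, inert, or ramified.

Since -237 ≢ 1 mod 4, the ring of integers is ℤ[√-237] with discriminant 4·(-237) = -948.
421 ∤ -948, so 421 is unramified.
Euler's criterion: (-237)^210 mod 421 = 1. Thus (-237|421) = 1.
Legendre symbol 1 ⇒ 421 is split.

splits completely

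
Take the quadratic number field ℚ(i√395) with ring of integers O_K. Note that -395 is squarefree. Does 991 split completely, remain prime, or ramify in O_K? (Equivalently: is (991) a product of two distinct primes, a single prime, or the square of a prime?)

inert

-395 mod 4 = 1, hence disc K = -395 and O_K = ℤ[(1+√-395)/2].
Since gcd(991, -395) = 1 the prime 991 does not ramify.
(-395/991) = 596^495 mod 991 = 990, giving Legendre symbol -1.
Legendre symbol -1 ⇒ 991 is inert.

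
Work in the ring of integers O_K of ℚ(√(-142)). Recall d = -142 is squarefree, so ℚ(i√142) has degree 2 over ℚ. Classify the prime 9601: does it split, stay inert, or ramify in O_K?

p splits

-142 mod 4 = 2, hence disc K = 4·(-142) = -568 and O_K = ℤ[√-142].
disc(K) = -568 is not divisible by 9601; 9601 is unramified.
(-142/9601) = 9459^4800 mod 9601 = 1, giving Legendre symbol 1.
(-142/9601) = 1, so 9601 splits.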